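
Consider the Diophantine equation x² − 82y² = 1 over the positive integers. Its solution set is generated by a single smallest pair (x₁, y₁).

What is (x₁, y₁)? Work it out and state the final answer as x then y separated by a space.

√82 → a₀=9, period (18); ℓ=1 odd so k=1
i=0: a=9 ⇒ p=9, q=1
i=1: a=18 ⇒ p=163, q=18
(x₁, y₁) = (163, 18);  163² − 82·18² = 1 ✓

163 18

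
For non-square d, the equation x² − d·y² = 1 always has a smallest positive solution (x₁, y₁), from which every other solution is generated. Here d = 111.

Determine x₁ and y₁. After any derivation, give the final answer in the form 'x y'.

295 28

√111 = [10; 1,1,6,1,1,20, …], period ℓ=6 (even) → k=5
step 0: (10, 1)  from 10·(1,0) + (0,1)
…
step 4: (158, 15)  from 1·(137,13) + (21,2)
step 5: (295, 28)  from 1·(158,15) + (137,13)
→ (295, 28).  Check: 295²=87025, 111·28²=87024, difference 1.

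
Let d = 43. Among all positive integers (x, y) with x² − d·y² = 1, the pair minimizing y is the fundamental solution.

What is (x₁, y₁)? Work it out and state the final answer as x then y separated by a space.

3482 531

d=43: √d = [6; 1,1,3,1,5,1,3,1,1,12] (ℓ=10, even), read p_9/q_9
a_0=6:  p_0=6·1+0=6,  q_0=6·0+1=1
a_1=1:  p_1=1·6+1=7,  q_1=1·1+0=1
…
a_3=3:  p_3=3·13+7=46,  q_3=3·2+1=7
a_4=1:  p_4=1·46+13=59,  q_4=1·7+2=9
a_5=5:  p_5=5·59+46=341,  q_5=5·9+7=52
a_6=1:  p_6=1·341+59=400,  q_6=1·52+9=61
a_7=3:  p_7=3·400+341=1541,  q_7=3·61+52=235
a_8=1:  p_8=1·1541+400=1941,  q_8=1·235+61=296
a_9=1:  p_9=1·1941+1541=3482,  q_9=1·296+235=531
(x₁, y₁) = (3482, 531);  3482² − 43·531² = 1 ✓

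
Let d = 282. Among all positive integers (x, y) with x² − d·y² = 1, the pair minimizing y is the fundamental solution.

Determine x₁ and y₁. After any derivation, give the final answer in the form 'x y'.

2351 140

√282 = [16; 1,3,1,4,1,3,1,32, …], period ℓ=8 (even) → k=7
i=0: a=16 ⇒ p=16, q=1
i=1: a=1 ⇒ p=17, q=1
i=2: a=3 ⇒ p=67, q=4
i=3: a=1 ⇒ p=84, q=5
…
i=5: a=1 ⇒ p=487, q=29
i=6: a=3 ⇒ p=1864, q=111
i=7: a=1 ⇒ p=2351, q=140
fundamental: x₁=2351, y₁=140  (since 5527201 − 282·19600 = 1)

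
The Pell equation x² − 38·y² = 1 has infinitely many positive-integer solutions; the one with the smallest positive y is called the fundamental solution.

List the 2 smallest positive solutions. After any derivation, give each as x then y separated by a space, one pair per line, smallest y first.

√38 → a₀=6, period (6,12); ℓ=2 even so k=1
step 0: (6, 1)  from 6·(1,0) + (0,1)
step 1: (37, 6)  from 6·(6,1) + (1,0)
(x₁, y₁) = (37, 6);  37² − 38·6² = 1 ✓
(37+6√38)^2 = 2737 + 444√38

37 6
2737 444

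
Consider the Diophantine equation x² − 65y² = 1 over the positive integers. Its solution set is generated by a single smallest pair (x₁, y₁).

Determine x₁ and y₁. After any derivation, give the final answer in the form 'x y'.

[8; 16] for √65; ℓ=1 ⇒ convergent index 1
a_0=8:  p_0=8·1+0=8,  q_0=8·0+1=1
a_1=16:  p_1=16·8+1=129,  q_1=16·1+0=16
→ (129, 16).  Check: 129²=16641, 65·16²=16640, difference 1.

129 16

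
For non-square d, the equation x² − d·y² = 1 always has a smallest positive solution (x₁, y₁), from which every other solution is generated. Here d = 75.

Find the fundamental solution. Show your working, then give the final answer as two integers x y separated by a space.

√75 = [8; 1,1,1,16, …], period ℓ=4 (even) → k=3
a_0=8:  p_0=8·1+0=8,  q_0=8·0+1=1
…
a_2=1:  p_2=1·9+8=17,  q_2=1·1+1=2
a_3=1:  p_3=1·17+9=26,  q_3=1·2+1=3
→ (26, 3).  Check: 26²=676, 75·3²=675, difference 1.

26 3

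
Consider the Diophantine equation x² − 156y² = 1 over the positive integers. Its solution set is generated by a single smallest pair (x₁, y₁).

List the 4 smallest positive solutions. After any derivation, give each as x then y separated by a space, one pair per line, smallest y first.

√156 → a₀=12, period (2,24); ℓ=2 even so k=1
step 0: (12, 1)  from 12·(1,0) + (0,1)
step 1: (25, 2)  from 2·(12,1) + (1,0)
→ (25, 2).  Check: 25²=625, 156·2²=624, difference 1.
(x_2, y_2) = (25·25 + 156·2·2, 25·2 + 2·25) = (1249, 100)
(x_3, y_3) = (25·1249 + 156·2·100, 25·100 + 2·1249) = (62425, 4998)
(x_4, y_4) = (25·62425 + 156·2·4998, 25·4998 + 2·62425) = (3120001, 249800)

25 2
1249 100
62425 4998
3120001 249800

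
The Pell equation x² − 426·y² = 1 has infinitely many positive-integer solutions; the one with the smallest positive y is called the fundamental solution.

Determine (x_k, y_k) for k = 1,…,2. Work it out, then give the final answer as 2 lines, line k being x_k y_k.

d=426: √d = [20; 1,1,1,3,2,6,2,3,1,1,1,40] (ℓ=12, even), read p_11/q_11
step 0: (20, 1)  from 20·(1,0) + (0,1)
step 1: (21, 1)  from 1·(20,1) + (1,0)
step 2: (41, 2)  from 1·(21,1) + (20,1)
…
step 4: (227, 11)  from 3·(62,3) + (41,2)
step 5: (516, 25)  from 2·(227,11) + (62,3)
…
step 7: (7162, 347)  from 2·(3323,161) + (516,25)
…
step 9: (31971, 1549)  from 1·(24809,1202) + (7162,347)
step 10: (56780, 2751)  from 1·(31971,1549) + (24809,1202)
step 11: (88751, 4300)  from 1·(56780,2751) + (31971,1549)
fundamental: x₁=88751, y₁=4300  (since 7876740001 − 426·18490000 = 1)
(x_2, y_2) = (88751·88751 + 426·4300·4300, 88751·4300 + 4300·88751) = (15753480001, 763258600)

88751 4300
15753480001 763258600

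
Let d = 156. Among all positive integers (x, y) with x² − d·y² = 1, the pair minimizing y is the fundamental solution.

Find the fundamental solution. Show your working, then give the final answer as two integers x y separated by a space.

25 2

[12; 2,24] for √156; ℓ=2 ⇒ convergent index 1
step 0: (12, 1)  from 12·(1,0) + (0,1)
step 1: (25, 2)  from 2·(12,1) + (1,0)
fundamental: x₁=25, y₁=2  (since 625 − 156·4 = 1)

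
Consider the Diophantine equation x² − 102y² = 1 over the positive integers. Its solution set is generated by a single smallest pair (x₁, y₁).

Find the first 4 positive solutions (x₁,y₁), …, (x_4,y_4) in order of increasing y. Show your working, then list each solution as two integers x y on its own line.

101 10
20401 2020
4120901 408030
832401601 82420040

d=102: √d = [10; 10,20] (ℓ=2, even), read p_1/q_1
i=0: a=10 ⇒ p=10, q=1
i=1: a=10 ⇒ p=101, q=10
(x₁, y₁) = (101, 10);  101² − 102·10² = 1 ✓
k=2:  x_2 = 101·101+102·10·10 = 20401,  y_2 = 101·10+10·101 = 2020
k=3:  x_3 = 101·20401+102·10·2020 = 4120901,  y_3 = 101·2020+10·20401 = 408030
k=4:  x_4 = 101·4120901+102·10·408030 = 832401601,  y_4 = 101·408030+10·4120901 = 82420040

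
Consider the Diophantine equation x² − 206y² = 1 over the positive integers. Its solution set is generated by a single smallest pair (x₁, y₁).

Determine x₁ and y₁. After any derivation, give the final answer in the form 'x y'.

√206 → a₀=14, period (2,1,5,14,5,1,2,28); ℓ=8 even so k=7
a_0=14:  p_0=14·1+0=14,  q_0=14·0+1=1
a_1=2:  p_1=2·14+1=29,  q_1=2·1+0=2
a_2=1:  p_2=1·29+14=43,  q_2=1·2+1=3
a_3=5:  p_3=5·43+29=244,  q_3=5·3+2=17
…
a_5=5:  p_5=5·3459+244=17539,  q_5=5·241+17=1222
a_6=1:  p_6=1·17539+3459=20998,  q_6=1·1222+241=1463
a_7=2:  p_7=2·20998+17539=59535,  q_7=2·1463+1222=4148
fundamental: x₁=59535, y₁=4148  (since 3544416225 − 206·17205904 = 1)

59535 4148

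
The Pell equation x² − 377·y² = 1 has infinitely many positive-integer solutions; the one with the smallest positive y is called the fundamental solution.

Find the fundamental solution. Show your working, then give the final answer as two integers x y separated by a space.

233 12

[19; 2,2,2,38] for √377; ℓ=4 ⇒ convergent index 3
step 0: (19, 1)  from 19·(1,0) + (0,1)
…
step 2: (97, 5)  from 2·(39,2) + (19,1)
step 3: (233, 12)  from 2·(97,5) + (39,2)
→ (233, 12).  Check: 233²=54289, 377·12²=54288, difference 1.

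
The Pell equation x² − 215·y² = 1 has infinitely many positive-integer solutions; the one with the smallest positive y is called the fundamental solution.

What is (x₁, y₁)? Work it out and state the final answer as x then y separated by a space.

44 3

√215 → a₀=14, period (1,1,1,28); ℓ=4 even so k=3
a_0=14:  p_0=14·1+0=14,  q_0=14·0+1=1
…
a_2=1:  p_2=1·15+14=29,  q_2=1·1+1=2
a_3=1:  p_3=1·29+15=44,  q_3=1·2+1=3
(x₁, y₁) = (44, 3);  44² − 215·3² = 1 ✓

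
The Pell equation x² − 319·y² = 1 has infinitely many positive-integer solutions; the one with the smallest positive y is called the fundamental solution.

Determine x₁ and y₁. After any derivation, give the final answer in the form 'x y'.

[17; 1,6,5,1,4,…,6,1,34] for √319; ℓ=14 ⇒ convergent index 13
a_0=17:  p_0=17·1+0=17,  q_0=17·0+1=1
a_1=1:  p_1=1·17+1=18,  q_1=1·1+0=1
a_2=6:  p_2=6·18+17=125,  q_2=6·1+1=7
a_3=5:  p_3=5·125+18=643,  q_3=5·7+1=36
…
a_5=4:  p_5=4·768+643=3715,  q_5=4·43+36=208
a_6=3:  p_6=3·3715+768=11913,  q_6=3·208+43=667
a_7=1:  p_7=1·11913+3715=15628,  q_7=1·667+208=875
a_8=3:  p_8=3·15628+11913=58797,  q_8=3·875+667=3292
a_9=4:  p_9=4·58797+15628=250816,  q_9=4·3292+875=14043
a_10=1:  p_10=1·250816+58797=309613,  q_10=1·14043+3292=17335
a_11=5:  p_11=5·309613+250816=1798881,  q_11=5·17335+14043=100718
a_12=6:  p_12=6·1798881+309613=11102899,  q_12=6·100718+17335=621643
a_13=1:  p_13=1·11102899+1798881=12901780,  q_13=1·621643+100718=722361
fundamental: x₁=12901780, y₁=722361  (since 166455927168400 − 319·521805414321 = 1)

12901780 722361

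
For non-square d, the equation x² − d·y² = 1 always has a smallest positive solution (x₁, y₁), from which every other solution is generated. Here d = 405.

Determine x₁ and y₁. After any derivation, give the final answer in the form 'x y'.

161 8

√405 → a₀=20, period (8,40); ℓ=2 even so k=1
k=0  a_k=20  p_k/q_k = 20/1
k=1  a_k=8  p_k/q_k = 161/8
(x₁, y₁) = (161, 8);  161² − 405·8² = 1 ✓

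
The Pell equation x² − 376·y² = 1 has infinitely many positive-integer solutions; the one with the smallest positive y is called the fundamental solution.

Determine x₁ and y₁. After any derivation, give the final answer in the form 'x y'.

2143295 110532

√376 = [19; 2,1,1,3,1,…,1,2,38, …], period ℓ=16 (even) → k=15
i=0: a=19 ⇒ p=19, q=1
i=1: a=2 ⇒ p=39, q=2
i=2: a=1 ⇒ p=58, q=3
i=3: a=1 ⇒ p=97, q=5
…
i=5: a=1 ⇒ p=446, q=23
i=6: a=2 ⇒ p=1241, q=64
i=7: a=2 ⇒ p=2928, q=151
i=8: a=4 ⇒ p=12953, q=668
…
i=10: a=2 ⇒ p=70621, q=3642
…
i=12: a=3 ⇒ p=368986, q=19029
…
i=14: a=1 ⇒ p=837427, q=43187
i=15: a=2 ⇒ p=2143295, q=110532
→ (2143295, 110532).  Check: 2143295²=4593713457025, 376·110532²=4593713457024, difference 1.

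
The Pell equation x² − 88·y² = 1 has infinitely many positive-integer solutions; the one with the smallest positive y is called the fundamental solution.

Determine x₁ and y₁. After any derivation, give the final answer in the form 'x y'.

[9; 2,1,1,1,2,18] for √88; ℓ=6 ⇒ convergent index 5
i=0: a=9 ⇒ p=9, q=1
i=1: a=2 ⇒ p=19, q=2
…
i=4: a=1 ⇒ p=75, q=8
i=5: a=2 ⇒ p=197, q=21
fundamental: x₁=197, y₁=21  (since 38809 − 88·441 = 1)

197 21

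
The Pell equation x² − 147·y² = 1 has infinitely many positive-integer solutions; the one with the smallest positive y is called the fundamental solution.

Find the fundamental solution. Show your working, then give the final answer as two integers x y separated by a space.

√147 = [12; 8,24, …], period ℓ=2 (even) → k=1
i=0: a=12 ⇒ p=12, q=1
i=1: a=8 ⇒ p=97, q=8
→ (97, 8).  Check: 97²=9409, 147·8²=9408, difference 1.

97 8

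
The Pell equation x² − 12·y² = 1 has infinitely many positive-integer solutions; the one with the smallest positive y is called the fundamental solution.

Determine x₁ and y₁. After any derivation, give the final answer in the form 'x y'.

7 2

√12 = [3; 2,6, …], period ℓ=2 (even) → k=1
k=0  a_k=3  p_k/q_k = 3/1
k=1  a_k=2  p_k/q_k = 7/2
(x₁, y₁) = (7, 2);  7² − 12·2² = 1 ✓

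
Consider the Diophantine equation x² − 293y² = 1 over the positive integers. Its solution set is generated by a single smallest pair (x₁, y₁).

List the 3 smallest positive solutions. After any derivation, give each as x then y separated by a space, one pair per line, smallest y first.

12320649 719780
303596783562401 17736313474440
7481018815602612315849 437045785745090703340

d=293: √d = [17; 8,1,1,8,34] (ℓ=5, odd), read p_9/q_9
a_0=17:  p_0=17·1+0=17,  q_0=17·0+1=1
…
a_2=1:  p_2=1·137+17=154,  q_2=1·8+1=9
a_3=1:  p_3=1·154+137=291,  q_3=1·9+8=17
a_4=8:  p_4=8·291+154=2482,  q_4=8·17+9=145
a_5=34:  p_5=34·2482+291=84679,  q_5=34·145+17=4947
…
a_7=1:  p_7=1·679914+84679=764593,  q_7=1·39721+4947=44668
a_8=1:  p_8=1·764593+679914=1444507,  q_8=1·44668+39721=84389
a_9=8:  p_9=8·1444507+764593=12320649,  q_9=8·84389+44668=719780
→ (12320649, 719780).  Check: 12320649²=151798391781201, 293·719780²=151798391781200, difference 1.
k=2:  x_2 = 12320649·12320649+293·719780·719780 = 303596783562401,  y_2 = 12320649·719780+719780·12320649 = 17736313474440
k=3:  x_3 = 12320649·303596783562401+293·719780·17736313474440 = 7481018815602612315849,  y_3 = 12320649·17736313474440+719780·303596783562401 = 437045785745090703340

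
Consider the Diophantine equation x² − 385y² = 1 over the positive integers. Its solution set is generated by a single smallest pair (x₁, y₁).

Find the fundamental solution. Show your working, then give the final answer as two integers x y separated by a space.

95831 4884

√385 = [19; 1,1,1,1,1,…,1,1,38, …], period ℓ=16 (even) → k=15
i=0: a=19 ⇒ p=19, q=1
i=1: a=1 ⇒ p=20, q=1
i=2: a=1 ⇒ p=39, q=2
i=3: a=1 ⇒ p=59, q=3
…
i=5: a=1 ⇒ p=157, q=8
…
i=7: a=1 ⇒ p=726, q=37
i=8: a=2 ⇒ p=2021, q=103
i=9: a=1 ⇒ p=2747, q=140
…
i=14: a=1 ⇒ p=59551, q=3035
i=15: a=1 ⇒ p=95831, q=4884
fundamental: x₁=95831, y₁=4884  (since 9183580561 − 385·23853456 = 1)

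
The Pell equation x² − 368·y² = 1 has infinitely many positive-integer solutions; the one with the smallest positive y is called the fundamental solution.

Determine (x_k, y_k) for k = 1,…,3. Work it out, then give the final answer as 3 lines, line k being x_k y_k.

1151 60
2649601 138120
6099380351 317952180

√368 → a₀=19, period (5,2,5,38); ℓ=4 even so k=3
i=0: a=19 ⇒ p=19, q=1
i=1: a=5 ⇒ p=96, q=5
i=2: a=2 ⇒ p=211, q=11
i=3: a=5 ⇒ p=1151, q=60
fundamental: x₁=1151, y₁=60  (since 1324801 − 368·3600 = 1)
(x_2, y_2) = (1151·1151 + 368·60·60, 1151·60 + 60·1151) = (2649601, 138120)
(x_3, y_3) = (1151·2649601 + 368·60·138120, 1151·138120 + 60·2649601) = (6099380351, 317952180)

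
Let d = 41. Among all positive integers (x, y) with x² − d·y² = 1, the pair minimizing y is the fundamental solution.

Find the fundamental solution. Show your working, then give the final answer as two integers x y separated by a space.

√41 = [6; 2,2,12, …], period ℓ=3 (odd) → k=5
step 0: (6, 1)  from 6·(1,0) + (0,1)
step 1: (13, 2)  from 2·(6,1) + (1,0)
…
step 3: (397, 62)  from 12·(32,5) + (13,2)
step 4: (826, 129)  from 2·(397,62) + (32,5)
step 5: (2049, 320)  from 2·(826,129) + (397,62)
(x₁, y₁) = (2049, 320);  2049² − 41·320² = 1 ✓

2049 320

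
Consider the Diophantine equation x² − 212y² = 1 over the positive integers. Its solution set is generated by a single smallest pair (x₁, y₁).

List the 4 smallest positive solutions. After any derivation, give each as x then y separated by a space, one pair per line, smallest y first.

√212 → a₀=14, period (1,1,3,1,1,…,1,1,28); ℓ=14 even so k=13
i=0: a=14 ⇒ p=14, q=1
i=1: a=1 ⇒ p=15, q=1
i=2: a=1 ⇒ p=29, q=2
…
i=7: a=6 ⇒ p=2417, q=166
i=8: a=1 ⇒ p=2781, q=191
…
i=11: a=3 ⇒ p=29135, q=2001
i=12: a=1 ⇒ p=37114, q=2549
i=13: a=1 ⇒ p=66249, q=4550
→ (66249, 4550).  Check: 66249²=4388930001, 212·4550²=4388930000, difference 1.
n=2: (66249,4550)∘(66249,4550) = (66249·66249+212·4550·4550, 66249·4550+4550·66249) = (8777860001,602865900)
n=3: (8777860001,602865900)∘(66249,4550) = (66249·8777860001+212·4550·602865900, 66249·602865900+4550·8777860001) = (1163048894346249,79878526013650)
n=4: (1163048894346249,79878526013650)∘(66249,4550) = (66249·1163048894346249+212·4550·79878526013650, 66249·79878526013650+4550·1163048894346249) = (154101652394311440001,10583744939153731800)

66249 4550
8777860001 602865900
1163048894346249 79878526013650
154101652394311440001 10583744939153731800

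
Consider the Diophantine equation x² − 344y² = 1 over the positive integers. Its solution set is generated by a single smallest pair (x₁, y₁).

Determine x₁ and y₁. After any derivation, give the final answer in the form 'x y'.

10405 561

√344 → a₀=18, period (1,1,4,1,3,1,4,1,1,36); ℓ=10 even so k=9
k=0  a_k=18  p_k/q_k = 18/1
k=1  a_k=1  p_k/q_k = 19/1
k=2  a_k=1  p_k/q_k = 37/2
…
k=4  a_k=1  p_k/q_k = 204/11
…
k=6  a_k=1  p_k/q_k = 983/53
k=7  a_k=4  p_k/q_k = 4711/254
k=8  a_k=1  p_k/q_k = 5694/307
k=9  a_k=1  p_k/q_k = 10405/561
(x₁, y₁) = (10405, 561);  10405² − 344·561² = 1 ✓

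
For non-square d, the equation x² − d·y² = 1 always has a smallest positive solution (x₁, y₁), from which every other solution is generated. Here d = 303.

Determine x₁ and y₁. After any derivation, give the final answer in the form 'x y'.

√303 → a₀=17, period (2,2,5,2,2,34); ℓ=6 even so k=5
a_0=17:  p_0=17·1+0=17,  q_0=17·0+1=1
a_1=2:  p_1=2·17+1=35,  q_1=2·1+0=2
…
a_3=5:  p_3=5·87+35=470,  q_3=5·5+2=27
a_4=2:  p_4=2·470+87=1027,  q_4=2·27+5=59
a_5=2:  p_5=2·1027+470=2524,  q_5=2·59+27=145
(x₁, y₁) = (2524, 145);  2524² − 303·145² = 1 ✓

2524 145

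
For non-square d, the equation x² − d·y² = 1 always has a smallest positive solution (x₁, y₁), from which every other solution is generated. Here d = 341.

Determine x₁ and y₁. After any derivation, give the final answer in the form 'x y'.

√341 → a₀=18, period (2,6,1,8,2,…,6,2,36); ℓ=14 even so k=13
step 0: (18, 1)  from 18·(1,0) + (0,1)
…
step 8: (28124, 1523)  from 1·(20479,1109) + (7645,414)
…
step 12: (4953942, 268271)  from 6·(718667,38918) + (641940,34763)
step 13: (10626551, 575460)  from 2·(4953942,268271) + (718667,38918)
(x₁, y₁) = (10626551, 575460);  10626551² − 341·575460² = 1 ✓

10626551 575460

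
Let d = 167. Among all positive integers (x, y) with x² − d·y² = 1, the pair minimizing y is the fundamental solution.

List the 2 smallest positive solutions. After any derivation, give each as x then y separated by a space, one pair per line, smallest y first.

168 13
56447 4368

√167 → a₀=12, period (1,11,1,24); ℓ=4 even so k=3
step 0: (12, 1)  from 12·(1,0) + (0,1)
…
step 2: (155, 12)  from 11·(13,1) + (12,1)
step 3: (168, 13)  from 1·(155,12) + (13,1)
fundamental: x₁=168, y₁=13  (since 28224 − 167·169 = 1)
(168+13√167)^2 = 56447 + 4368√167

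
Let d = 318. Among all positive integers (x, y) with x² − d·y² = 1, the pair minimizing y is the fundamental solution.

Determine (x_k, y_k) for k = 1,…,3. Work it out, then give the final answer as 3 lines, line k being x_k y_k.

107 6
22897 1284
4899851 274770

√318 → a₀=17, period (1,4,1,34); ℓ=4 even so k=3
step 0: (17, 1)  from 17·(1,0) + (0,1)
step 1: (18, 1)  from 1·(17,1) + (1,0)
step 2: (89, 5)  from 4·(18,1) + (17,1)
step 3: (107, 6)  from 1·(89,5) + (18,1)
(x₁, y₁) = (107, 6);  107² − 318·6² = 1 ✓
(x_2, y_2) = (107·107 + 318·6·6, 107·6 + 6·107) = (22897, 1284)
(x_3, y_3) = (107·22897 + 318·6·1284, 107·1284 + 6·22897) = (4899851, 274770)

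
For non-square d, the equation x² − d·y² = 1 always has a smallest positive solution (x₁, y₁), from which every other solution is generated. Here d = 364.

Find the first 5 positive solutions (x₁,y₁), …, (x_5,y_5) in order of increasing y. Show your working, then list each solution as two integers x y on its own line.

d=364: √d = [19; 12,1,2,3,1,8,1,3,2,1,12,38] (ℓ=12, even), read p_11/q_11
a_0=19:  p_0=19·1+0=19,  q_0=19·0+1=1
a_1=12:  p_1=12·19+1=229,  q_1=12·1+0=12
…
a_4=3:  p_4=3·725+248=2423,  q_4=3·38+13=127
…
a_6=8:  p_6=8·3148+2423=27607,  q_6=8·165+127=1447
a_7=1:  p_7=1·27607+3148=30755,  q_7=1·1447+165=1612
…
a_9=2:  p_9=2·119872+30755=270499,  q_9=2·6283+1612=14178
a_10=1:  p_10=1·270499+119872=390371,  q_10=1·14178+6283=20461
a_11=12:  p_11=12·390371+270499=4954951,  q_11=12·20461+14178=259710
(x₁, y₁) = (4954951, 259710);  4954951² − 364·259710² = 1 ✓
k=2:  x_2 = 4954951·4954951+364·259710·259710 = 49103078824801,  y_2 = 4954951·259710+259710·4954951 = 2573700648420
k=3:  x_3 = 4954951·49103078824801+364·259710·2573700648420 = 486606699052048124551,  y_3 = 4954951·2573700648420+259710·49103078824801 = 25505121203178395130
k=4:  x_4 = 4954951·486606699052048124551+364·259710·25505121203178395130 = 4822224700149240710505379201,  y_4 = 4954951·25505121203178395130+259710·486606699052048124551 = 252753251621617410554928840
k=5:  x_5 = 4954951·4822224700149240710505379201+364·259710·252753251621617410554928840 = 47787774200457874208819626306623751,  y_5 = 4954951·252753251621617410554928840+259710·4822224700149240710505379201 = 2504759953751544114971907242978550

4954951 259710
49103078824801 2573700648420
486606699052048124551 25505121203178395130
4822224700149240710505379201 252753251621617410554928840
47787774200457874208819626306623751 2504759953751544114971907242978550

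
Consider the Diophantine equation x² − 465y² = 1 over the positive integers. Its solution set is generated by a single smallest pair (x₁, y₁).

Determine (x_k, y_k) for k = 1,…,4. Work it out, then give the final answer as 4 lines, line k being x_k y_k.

[21; 1,1,3,2,2,2,3,1,1,42] for √465; ℓ=10 ⇒ convergent index 9
step 0: (21, 1)  from 21·(1,0) + (0,1)
step 1: (22, 1)  from 1·(21,1) + (1,0)
step 2: (43, 2)  from 1·(22,1) + (21,1)
step 3: (151, 7)  from 3·(43,2) + (22,1)
step 4: (345, 16)  from 2·(151,7) + (43,2)
step 5: (841, 39)  from 2·(345,16) + (151,7)
step 6: (2027, 94)  from 2·(841,39) + (345,16)
…
step 8: (8949, 415)  from 1·(6922,321) + (2027,94)
step 9: (15871, 736)  from 1·(8949,415) + (6922,321)
fundamental: x₁=15871, y₁=736  (since 251888641 − 465·541696 = 1)
(x_2, y_2) = (15871·15871 + 465·736·736, 15871·736 + 736·15871) = (503777281, 23362112)
(x_3, y_3) = (15871·503777281 + 465·736·23362112, 15871·23362112 + 736·503777281) = (15990898437631, 741560158368)
(x_4, y_4) = (15871·15990898437631 + 465·736·741560158368, 15871·741560158368 + 736·15990898437631) = (507583097703505921, 23538602523554944)

15871 736
503777281 23362112
15990898437631 741560158368
507583097703505921 23538602523554944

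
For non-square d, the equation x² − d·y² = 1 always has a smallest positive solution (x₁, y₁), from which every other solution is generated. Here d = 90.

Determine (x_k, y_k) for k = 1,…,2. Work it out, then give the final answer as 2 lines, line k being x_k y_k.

19 2
721 76

[9; 2,18] for √90; ℓ=2 ⇒ convergent index 1
a_0=9:  p_0=9·1+0=9,  q_0=9·0+1=1
a_1=2:  p_1=2·9+1=19,  q_1=2·1+0=2
(x₁, y₁) = (19, 2);  19² − 90·2² = 1 ✓
n=2: (19,2)∘(19,2) = (19·19+90·2·2, 19·2+2·19) = (721,76)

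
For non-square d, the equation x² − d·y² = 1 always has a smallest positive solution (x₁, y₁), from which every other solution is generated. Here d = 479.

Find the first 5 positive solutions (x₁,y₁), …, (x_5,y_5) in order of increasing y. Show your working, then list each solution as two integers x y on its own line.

2989440 136591
17873503027199 816661198080
106863529779256567680 4882719303976413809
638924220926583633867571201 29193192792157684333155840
3820051246013425493328364845667200 174542596521170852986514812245391

√479 → a₀=21, period (1,7,1,3,2,21,2,3,1,7,1,42); ℓ=12 even so k=11
i=0: a=21 ⇒ p=21, q=1
i=1: a=1 ⇒ p=22, q=1
…
i=3: a=1 ⇒ p=197, q=9
i=4: a=3 ⇒ p=766, q=35
i=5: a=2 ⇒ p=1729, q=79
…
i=7: a=2 ⇒ p=75879, q=3467
…
i=9: a=1 ⇒ p=340591, q=15562
i=10: a=7 ⇒ p=2648849, q=121029
i=11: a=1 ⇒ p=2989440, q=136591
→ (2989440, 136591).  Check: 2989440²=8936751513600, 479·136591²=8936751513599, difference 1.
(x_2, y_2) = (2989440·2989440 + 479·136591·136591, 2989440·136591 + 136591·2989440) = (17873503027199, 816661198080)
(x_3, y_3) = (2989440·17873503027199 + 479·136591·816661198080, 2989440·816661198080 + 136591·17873503027199) = (106863529779256567680, 4882719303976413809)
(x_4, y_4) = (2989440·106863529779256567680 + 479·136591·4882719303976413809, 2989440·4882719303976413809 + 136591·106863529779256567680) = (638924220926583633867571201, 29193192792157684333155840)
(x_5, y_5) = (2989440·638924220926583633867571201 + 479·136591·29193192792157684333155840, 2989440·29193192792157684333155840 + 136591·638924220926583633867571201) = (3820051246013425493328364845667200, 174542596521170852986514812245391)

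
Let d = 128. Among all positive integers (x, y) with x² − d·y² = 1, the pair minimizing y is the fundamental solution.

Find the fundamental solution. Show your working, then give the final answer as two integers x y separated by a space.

577 51

d=128: √d = [11; 3,5,3,22] (ℓ=4, even), read p_3/q_3
step 0: (11, 1)  from 11·(1,0) + (0,1)
…
step 2: (181, 16)  from 5·(34,3) + (11,1)
step 3: (577, 51)  from 3·(181,16) + (34,3)
fundamental: x₁=577, y₁=51  (since 332929 − 128·2601 = 1)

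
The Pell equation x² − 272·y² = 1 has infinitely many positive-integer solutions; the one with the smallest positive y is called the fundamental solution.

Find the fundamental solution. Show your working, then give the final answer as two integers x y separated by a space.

33 2

√272 = [16; 2,32, …], period ℓ=2 (even) → k=1
k=0  a_k=16  p_k/q_k = 16/1
k=1  a_k=2  p_k/q_k = 33/2
→ (33, 2).  Check: 33²=1089, 272·2²=1088, difference 1.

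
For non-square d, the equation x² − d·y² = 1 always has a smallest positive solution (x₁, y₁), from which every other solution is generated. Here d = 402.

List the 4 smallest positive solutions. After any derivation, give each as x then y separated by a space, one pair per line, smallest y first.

401 20
321601 16040
257923601 12864060
206854406401 10316960080

√402 = [20; 20,40, …], period ℓ=2 (even) → k=1
k=0  a_k=20  p_k/q_k = 20/1
k=1  a_k=20  p_k/q_k = 401/20
→ (401, 20).  Check: 401²=160801, 402·20²=160800, difference 1.
(401+20√402)^2 = 321601 + 16040√402
(401+20√402)^3 = 257923601 + 12864060√402
(401+20√402)^4 = 206854406401 + 10316960080√402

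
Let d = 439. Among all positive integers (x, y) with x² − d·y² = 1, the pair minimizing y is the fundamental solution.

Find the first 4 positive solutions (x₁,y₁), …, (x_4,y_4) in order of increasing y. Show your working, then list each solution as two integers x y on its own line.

440 21
387199 18480
340734680 16262379
299846131201 14310875040

√439 → a₀=20, period (1,19,1,40); ℓ=4 even so k=3
i=0: a=20 ⇒ p=20, q=1
…
i=2: a=19 ⇒ p=419, q=20
i=3: a=1 ⇒ p=440, q=21
→ (440, 21).  Check: 440²=193600, 439·21²=193599, difference 1.
(440+21√439)^2 = 387199 + 18480√439
(440+21√439)^3 = 340734680 + 16262379√439
(440+21√439)^4 = 299846131201 + 14310875040√439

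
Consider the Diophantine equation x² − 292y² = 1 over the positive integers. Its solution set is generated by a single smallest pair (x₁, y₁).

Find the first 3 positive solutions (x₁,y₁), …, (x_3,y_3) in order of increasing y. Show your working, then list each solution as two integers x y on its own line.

√292 → a₀=17, period (11,2,1,3,8,3,1,2,11,34); ℓ=10 even so k=9
k=0  a_k=17  p_k/q_k = 17/1
…
k=8  a_k=2  p_k/q_k = 200767/11749
k=9  a_k=11  p_k/q_k = 2281249/133500
(x₁, y₁) = (2281249, 133500);  2281249² − 292·133500² = 1 ✓
n=2: (2281249,133500)∘(2281249,133500) = (2281249·2281249+292·133500·133500, 2281249·133500+133500·2281249) = (10408194000001,609093483000)
n=3: (10408194000001,609093483000)∘(2281249,133500) = (2281249·10408194000001+292·133500·609093483000, 2281249·609093483000+133500·10408194000001) = (47487364308614281249,2778987798000400500)

2281249 133500
10408194000001 609093483000
47487364308614281249 2778987798000400500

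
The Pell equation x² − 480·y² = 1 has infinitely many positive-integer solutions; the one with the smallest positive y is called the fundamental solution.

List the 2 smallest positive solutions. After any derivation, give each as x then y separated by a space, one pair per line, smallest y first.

241 11
116161 5302

√480 = [21; 1,9,1,42, …], period ℓ=4 (even) → k=3
a_0=21:  p_0=21·1+0=21,  q_0=21·0+1=1
…
a_2=9:  p_2=9·22+21=219,  q_2=9·1+1=10
a_3=1:  p_3=1·219+22=241,  q_3=1·10+1=11
(x₁, y₁) = (241, 11);  241² − 480·11² = 1 ✓
(x_2, y_2) = (241·241 + 480·11·11, 241·11 + 11·241) = (116161, 5302)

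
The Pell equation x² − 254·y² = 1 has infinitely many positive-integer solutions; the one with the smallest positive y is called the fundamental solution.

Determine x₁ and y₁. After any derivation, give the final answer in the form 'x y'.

255 16

[15; 1,14,1,30] for √254; ℓ=4 ⇒ convergent index 3
i=0: a=15 ⇒ p=15, q=1
i=1: a=1 ⇒ p=16, q=1
i=2: a=14 ⇒ p=239, q=15
i=3: a=1 ⇒ p=255, q=16
(x₁, y₁) = (255, 16);  255² − 254·16² = 1 ✓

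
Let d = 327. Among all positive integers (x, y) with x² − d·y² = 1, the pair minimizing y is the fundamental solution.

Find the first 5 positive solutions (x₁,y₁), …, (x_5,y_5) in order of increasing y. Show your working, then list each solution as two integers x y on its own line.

217 12
94177 5208
40872601 2260260
17738614657 980947632
7698517888537 425729012028

√327 = [18; 12,36, …], period ℓ=2 (even) → k=1
step 0: (18, 1)  from 18·(1,0) + (0,1)
step 1: (217, 12)  from 12·(18,1) + (1,0)
fundamental: x₁=217, y₁=12  (since 47089 − 327·144 = 1)
n=2: (217,12)∘(217,12) = (217·217+327·12·12, 217·12+12·217) = (94177,5208)
n=3: (94177,5208)∘(217,12) = (217·94177+327·12·5208, 217·5208+12·94177) = (40872601,2260260)
n=4: (40872601,2260260)∘(217,12) = (217·40872601+327·12·2260260, 217·2260260+12·40872601) = (17738614657,980947632)
n=5: (17738614657,980947632)∘(217,12) = (217·17738614657+327·12·980947632, 217·980947632+12·17738614657) = (7698517888537,425729012028)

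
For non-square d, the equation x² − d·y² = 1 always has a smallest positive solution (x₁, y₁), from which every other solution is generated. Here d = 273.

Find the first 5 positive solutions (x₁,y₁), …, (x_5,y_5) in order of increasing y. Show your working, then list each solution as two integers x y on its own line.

[16; 1,1,10,1,1,32] for √273; ℓ=6 ⇒ convergent index 5
a_0=16:  p_0=16·1+0=16,  q_0=16·0+1=1
…
a_2=1:  p_2=1·17+16=33,  q_2=1·1+1=2
…
a_4=1:  p_4=1·347+33=380,  q_4=1·21+2=23
a_5=1:  p_5=1·380+347=727,  q_5=1·23+21=44
→ (727, 44).  Check: 727²=528529, 273·44²=528528, difference 1.
(x_2, y_2) = (727·727 + 273·44·44, 727·44 + 44·727) = (1057057, 63976)
(x_3, y_3) = (727·1057057 + 273·44·63976, 727·63976 + 44·1057057) = (1536960151, 93021060)
(x_4, y_4) = (727·1536960151 + 273·44·93021060, 727·93021060 + 44·1536960151) = (2234739002497, 135252557264)
(x_5, y_5) = (727·2234739002497 + 273·44·135252557264, 727·135252557264 + 44·2234739002497) = (3249308972670487, 196657125240796)

727 44
1057057 63976
1536960151 93021060
2234739002497 135252557264
3249308972670487 196657125240796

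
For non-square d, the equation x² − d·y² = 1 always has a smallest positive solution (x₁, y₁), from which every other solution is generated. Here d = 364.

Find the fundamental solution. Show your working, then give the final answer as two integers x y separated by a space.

d=364: √d = [19; 12,1,2,3,1,8,1,3,2,1,12,38] (ℓ=12, even), read p_11/q_11
step 0: (19, 1)  from 19·(1,0) + (0,1)
step 1: (229, 12)  from 12·(19,1) + (1,0)
step 2: (248, 13)  from 1·(229,12) + (19,1)
step 3: (725, 38)  from 2·(248,13) + (229,12)
step 4: (2423, 127)  from 3·(725,38) + (248,13)
step 5: (3148, 165)  from 1·(2423,127) + (725,38)
step 6: (27607, 1447)  from 8·(3148,165) + (2423,127)
…
step 8: (119872, 6283)  from 3·(30755,1612) + (27607,1447)
…
step 10: (390371, 20461)  from 1·(270499,14178) + (119872,6283)
step 11: (4954951, 259710)  from 12·(390371,20461) + (270499,14178)
→ (4954951, 259710).  Check: 4954951²=24551539412401, 364·259710²=24551539412400, difference 1.

4954951 259710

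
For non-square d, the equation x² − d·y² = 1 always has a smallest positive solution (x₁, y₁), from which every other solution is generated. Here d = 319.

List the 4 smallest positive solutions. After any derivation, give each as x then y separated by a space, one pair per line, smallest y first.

√319 = [17; 1,6,5,1,4,…,6,1,34, …], period ℓ=14 (even) → k=13
k=0  a_k=17  p_k/q_k = 17/1
k=1  a_k=1  p_k/q_k = 18/1
…
k=3  a_k=5  p_k/q_k = 643/36
…
k=6  a_k=3  p_k/q_k = 11913/667
k=7  a_k=1  p_k/q_k = 15628/875
…
k=9  a_k=4  p_k/q_k = 250816/14043
…
k=12  a_k=6  p_k/q_k = 11102899/621643
k=13  a_k=1  p_k/q_k = 12901780/722361
→ (12901780, 722361).  Check: 12901780²=166455927168400, 319·722361²=166455927168399, difference 1.
n=2: (12901780,722361)∘(12901780,722361) = (12901780·12901780+319·722361·722361, 12901780·722361+722361·12901780) = (332911854336799,18639485405160)
n=3: (332911854336799,18639485405160)∘(12901780,722361) = (12901780·332911854336799+319·722361·18639485405160, 12901780·18639485405160+722361·332911854336799) = (8590311008090840302660,480965080021169647239)
n=4: (8590311008090840302660,480965080021169647239)∘(12901780,722361) = (12901780·8590311008090840302660+319·722361·480965080021169647239, 12901780·480965080021169647239+722361·8590311008090840302660) = (221660605515932150288251132801,12410611300231033623224965680)

12901780 722361
332911854336799 18639485405160
8590311008090840302660 480965080021169647239
221660605515932150288251132801 12410611300231033623224965680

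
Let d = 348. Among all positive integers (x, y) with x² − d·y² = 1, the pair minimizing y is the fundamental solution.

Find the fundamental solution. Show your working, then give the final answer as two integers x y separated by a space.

1567 84

[18; 1,1,1,8,1,1,1,36] for √348; ℓ=8 ⇒ convergent index 7
step 0: (18, 1)  from 18·(1,0) + (0,1)
step 1: (19, 1)  from 1·(18,1) + (1,0)
step 2: (37, 2)  from 1·(19,1) + (18,1)
step 3: (56, 3)  from 1·(37,2) + (19,1)
…
step 6: (1026, 55)  from 1·(541,29) + (485,26)
step 7: (1567, 84)  from 1·(1026,55) + (541,29)
fundamental: x₁=1567, y₁=84  (since 2455489 − 348·7056 = 1)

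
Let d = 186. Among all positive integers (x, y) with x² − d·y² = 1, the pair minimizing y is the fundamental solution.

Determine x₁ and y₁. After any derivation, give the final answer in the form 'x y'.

7501 550

√186 = [13; 1,1,1,3,4,3,1,1,1,26, …], period ℓ=10 (even) → k=9
k=0  a_k=13  p_k/q_k = 13/1
…
k=4  a_k=3  p_k/q_k = 150/11
k=5  a_k=4  p_k/q_k = 641/47
k=6  a_k=3  p_k/q_k = 2073/152
…
k=8  a_k=1  p_k/q_k = 4787/351
k=9  a_k=1  p_k/q_k = 7501/550
→ (7501, 550).  Check: 7501²=56265001, 186·550²=56265000, difference 1.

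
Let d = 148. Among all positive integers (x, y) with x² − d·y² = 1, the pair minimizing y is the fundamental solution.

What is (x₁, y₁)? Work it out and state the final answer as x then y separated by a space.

√148 → a₀=12, period (6,24); ℓ=2 even so k=1
step 0: (12, 1)  from 12·(1,0) + (0,1)
step 1: (73, 6)  from 6·(12,1) + (1,0)
fundamental: x₁=73, y₁=6  (since 5329 − 148·36 = 1)

73 6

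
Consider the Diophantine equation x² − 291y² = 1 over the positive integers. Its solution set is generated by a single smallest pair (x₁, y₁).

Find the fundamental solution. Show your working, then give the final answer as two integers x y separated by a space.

290 17

√291 = [17; 17,34, …], period ℓ=2 (even) → k=1
step 0: (17, 1)  from 17·(1,0) + (0,1)
step 1: (290, 17)  from 17·(17,1) + (1,0)
(x₁, y₁) = (290, 17);  290² − 291·17² = 1 ✓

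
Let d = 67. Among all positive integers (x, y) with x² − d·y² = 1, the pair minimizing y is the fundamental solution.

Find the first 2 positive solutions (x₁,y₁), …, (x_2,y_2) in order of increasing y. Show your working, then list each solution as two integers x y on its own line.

48842 5967
4771081927 582880428

d=67: √d = [8; 5,2,1,1,7,1,1,2,5,16] (ℓ=10, even), read p_9/q_9
k=0  a_k=8  p_k/q_k = 8/1
k=1  a_k=5  p_k/q_k = 41/5
k=2  a_k=2  p_k/q_k = 90/11
k=3  a_k=1  p_k/q_k = 131/16
k=4  a_k=1  p_k/q_k = 221/27
k=5  a_k=7  p_k/q_k = 1678/205
k=6  a_k=1  p_k/q_k = 1899/232
…
k=8  a_k=2  p_k/q_k = 9053/1106
k=9  a_k=5  p_k/q_k = 48842/5967
→ (48842, 5967).  Check: 48842²=2385540964, 67·5967²=2385540963, difference 1.
n=2: (48842,5967)∘(48842,5967) = (48842·48842+67·5967·5967, 48842·5967+5967·48842) = (4771081927,582880428)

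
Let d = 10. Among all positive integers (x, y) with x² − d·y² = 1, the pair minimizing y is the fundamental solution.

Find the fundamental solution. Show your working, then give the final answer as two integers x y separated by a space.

d=10: √d = [3; 6] (ℓ=1, odd), read p_1/q_1
k=0  a_k=3  p_k/q_k = 3/1
k=1  a_k=6  p_k/q_k = 19/6
→ (19, 6).  Check: 19²=361, 10·6²=360, difference 1.

19 6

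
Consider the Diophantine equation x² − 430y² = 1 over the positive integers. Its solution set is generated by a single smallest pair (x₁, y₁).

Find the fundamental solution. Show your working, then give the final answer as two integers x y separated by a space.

2862251 138030

√430 → a₀=20, period (1,2,1,3,1,…,2,1,40); ℓ=14 even so k=13
a_0=20:  p_0=20·1+0=20,  q_0=20·0+1=1
…
a_11=1:  p_11=1·599138+155233=754371,  q_11=1·28893+7486=36379
a_12=2:  p_12=2·754371+599138=2107880,  q_12=2·36379+28893=101651
a_13=1:  p_13=1·2107880+754371=2862251,  q_13=1·101651+36379=138030
→ (2862251, 138030).  Check: 2862251²=8192480787001, 430·138030²=8192480787000, difference 1.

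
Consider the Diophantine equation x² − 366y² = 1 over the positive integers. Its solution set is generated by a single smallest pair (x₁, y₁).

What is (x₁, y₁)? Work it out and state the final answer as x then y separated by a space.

907925 47458

d=366: √d = [19; 7,1,1,1,2,12,2,1,1,1,7,38] (ℓ=12, even), read p_11/q_11
i=0: a=19 ⇒ p=19, q=1
…
i=2: a=1 ⇒ p=153, q=8
i=3: a=1 ⇒ p=287, q=15
i=4: a=1 ⇒ p=440, q=23
i=5: a=2 ⇒ p=1167, q=61
…
i=8: a=1 ⇒ p=44499, q=2326
i=9: a=1 ⇒ p=74554, q=3897
i=10: a=1 ⇒ p=119053, q=6223
i=11: a=7 ⇒ p=907925, q=47458
(x₁, y₁) = (907925, 47458);  907925² − 366·47458² = 1 ✓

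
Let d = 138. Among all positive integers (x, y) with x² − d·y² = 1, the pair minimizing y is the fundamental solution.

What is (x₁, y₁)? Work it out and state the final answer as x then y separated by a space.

[11; 1,2,1,22] for √138; ℓ=4 ⇒ convergent index 3
i=0: a=11 ⇒ p=11, q=1
i=1: a=1 ⇒ p=12, q=1
i=2: a=2 ⇒ p=35, q=3
i=3: a=1 ⇒ p=47, q=4
→ (47, 4).  Check: 47²=2209, 138·4²=2208, difference 1.

47 4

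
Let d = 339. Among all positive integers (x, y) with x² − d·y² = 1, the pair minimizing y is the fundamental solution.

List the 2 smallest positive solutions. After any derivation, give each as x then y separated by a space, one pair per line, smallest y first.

√339 → a₀=18, period (2,2,2,1,17,1,2,2,2,36); ℓ=10 even so k=9
a_0=18:  p_0=18·1+0=18,  q_0=18·0+1=1
a_1=2:  p_1=2·18+1=37,  q_1=2·1+0=2
a_2=2:  p_2=2·37+18=92,  q_2=2·2+1=5
a_3=2:  p_3=2·92+37=221,  q_3=2·5+2=12
a_4=1:  p_4=1·221+92=313,  q_4=1·12+5=17
…
a_6=1:  p_6=1·5542+313=5855,  q_6=1·301+17=318
a_7=2:  p_7=2·5855+5542=17252,  q_7=2·318+301=937
a_8=2:  p_8=2·17252+5855=40359,  q_8=2·937+318=2192
a_9=2:  p_9=2·40359+17252=97970,  q_9=2·2192+937=5321
→ (97970, 5321).  Check: 97970²=9598120900, 339·5321²=9598120899, difference 1.
n=2: (97970,5321)∘(97970,5321) = (97970·97970+339·5321·5321, 97970·5321+5321·97970) = (19196241799,1042596740)

97970 5321
19196241799 1042596740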